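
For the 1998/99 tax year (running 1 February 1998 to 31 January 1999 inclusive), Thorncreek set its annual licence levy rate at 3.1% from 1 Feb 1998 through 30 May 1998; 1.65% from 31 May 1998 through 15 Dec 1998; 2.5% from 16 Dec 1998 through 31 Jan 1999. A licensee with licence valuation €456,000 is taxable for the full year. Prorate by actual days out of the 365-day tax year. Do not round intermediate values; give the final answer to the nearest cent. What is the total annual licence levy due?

1 Feb – 30 May 1998: 119 days at 3.1% → €456,000 × 3.1% × 119/365 = €4,608.7233
31 May – 15 Dec 1998: 199 days at 1.65% → €456,000 × 1.65% × 199/365 = €4,102.1260
16 Dec 1998 – 31 Jan 1999: 47 days at 2.5% → €456,000 × 2.5% × 47/365 = €1,467.9452
Total = €10,178.7945

€10,178.79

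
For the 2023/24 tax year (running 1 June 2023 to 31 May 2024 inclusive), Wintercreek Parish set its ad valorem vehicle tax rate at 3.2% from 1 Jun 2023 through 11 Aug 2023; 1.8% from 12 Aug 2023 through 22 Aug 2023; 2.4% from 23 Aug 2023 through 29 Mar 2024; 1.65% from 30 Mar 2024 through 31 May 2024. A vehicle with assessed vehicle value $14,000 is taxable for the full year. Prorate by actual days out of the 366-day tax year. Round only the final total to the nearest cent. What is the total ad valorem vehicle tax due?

1 Jun – 11 Aug 2023: 72 days at 3.2% → $14,000 × 3.2% × 72/366 = $88.1311
12 Aug – 22 Aug 2023: 11 days at 1.8% → $14,000 × 1.8% × 11/366 = $7.5738
23 Aug 2023 – 29 Mar 2024: 220 days at 2.4% → $14,000 × 2.4% × 220/366 = $201.9672
30 Mar – 31 May 2024: 63 days at 1.65% → $14,000 × 1.65% × 63/366 = $39.7623
Total = $337.4344

$337.43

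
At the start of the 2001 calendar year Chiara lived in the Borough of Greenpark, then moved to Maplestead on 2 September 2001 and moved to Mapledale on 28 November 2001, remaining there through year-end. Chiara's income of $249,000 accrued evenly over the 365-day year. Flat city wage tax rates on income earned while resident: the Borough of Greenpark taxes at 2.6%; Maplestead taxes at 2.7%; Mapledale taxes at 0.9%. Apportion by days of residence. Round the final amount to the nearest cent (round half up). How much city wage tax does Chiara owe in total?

$6,139.04

The Borough of Greenpark, 1 January – 1 September 2001: 244 days → $249,000 × 2.6% × 244/365 = $4,327.8247
Maplestead, 2 September – 27 November 2001: 87 days → $249,000 × 2.7% × 87/365 = $1,602.4685
Mapledale, 28 November – 31 December 2001: 34 days → $249,000 × 0.9% × 34/365 = $208.7507
Total = $6,139.0438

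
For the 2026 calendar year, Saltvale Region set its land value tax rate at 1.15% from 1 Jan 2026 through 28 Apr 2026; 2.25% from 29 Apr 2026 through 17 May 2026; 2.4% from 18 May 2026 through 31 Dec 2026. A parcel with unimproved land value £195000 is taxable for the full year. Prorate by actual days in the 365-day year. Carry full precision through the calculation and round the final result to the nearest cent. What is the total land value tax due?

1 Jan – 28 Apr 2026: 118 days at 1.15% → £195000 × 1.15% × 118/365 = £724.9726
29 Apr – 17 May 2026: 19 days at 2.25% → £195000 × 2.25% × 19/365 = £228.3904
18 May – 31 Dec 2026: 228 days at 2.4% → £195000 × 2.4% × 228/365 = £2923.3973
Total = £3876.7603

£3876.76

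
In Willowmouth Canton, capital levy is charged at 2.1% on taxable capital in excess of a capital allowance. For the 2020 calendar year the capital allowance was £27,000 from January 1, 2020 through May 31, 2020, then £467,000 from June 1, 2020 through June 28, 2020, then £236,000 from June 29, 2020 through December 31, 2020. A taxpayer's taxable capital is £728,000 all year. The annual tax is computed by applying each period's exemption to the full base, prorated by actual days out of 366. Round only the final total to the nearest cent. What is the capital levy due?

January 1 – May 31, 2020: 152 days, exemption £27,000 → (£728,000 − £27,000) × 2.1% × 152/366 = £6,113.6393
June 1 – June 28, 2020: 28 days, exemption £467,000 → (£728,000 − £467,000) × 2.1% × 28/366 = £419.3115
June 29 – December 31, 2020: 186 days, exemption £236,000 → (£728,000 − £236,000) × 2.1% × 186/366 = £5,250.6885
Total = £11,783.6393

£11,783.64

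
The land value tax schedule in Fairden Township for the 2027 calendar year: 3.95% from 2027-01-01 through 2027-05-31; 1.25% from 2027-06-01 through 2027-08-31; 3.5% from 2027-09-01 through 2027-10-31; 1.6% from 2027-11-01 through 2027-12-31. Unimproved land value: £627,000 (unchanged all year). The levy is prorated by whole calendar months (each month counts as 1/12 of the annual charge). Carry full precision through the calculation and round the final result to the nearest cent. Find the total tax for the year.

2027-01-01 to 2027-05-31: 5 months at 3.95% → £627,000 × 3.95% × 5/12 = £10,319.3750
2027-06-01 to 2027-08-31: 3 months at 1.25% → £627,000 × 1.25% × 3/12 = £1,959.3750
2027-09-01 to 2027-10-31: 2 months at 3.5% → £627,000 × 3.5% × 2/12 = £3,657.5000
2027-11-01 to 2027-12-31: 2 months at 1.6% → £627,000 × 1.6% × 2/12 = £1,672.0000
Total = £17,608.2500

£17,608.25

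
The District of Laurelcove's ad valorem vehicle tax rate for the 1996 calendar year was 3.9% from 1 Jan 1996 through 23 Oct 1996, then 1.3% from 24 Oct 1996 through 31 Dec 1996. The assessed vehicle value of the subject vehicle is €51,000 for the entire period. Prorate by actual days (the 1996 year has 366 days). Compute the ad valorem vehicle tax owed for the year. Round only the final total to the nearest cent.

€1,739.02

1 Jan – 23 Oct 1996: 297 days at 3.9% → €51,000 × 3.9% × 297/366 = €1,614.0246
24 Oct – 31 Dec 1996: 69 days at 1.3% → €51,000 × 1.3% × 69/366 = €124.9918
Total = €1,739.0164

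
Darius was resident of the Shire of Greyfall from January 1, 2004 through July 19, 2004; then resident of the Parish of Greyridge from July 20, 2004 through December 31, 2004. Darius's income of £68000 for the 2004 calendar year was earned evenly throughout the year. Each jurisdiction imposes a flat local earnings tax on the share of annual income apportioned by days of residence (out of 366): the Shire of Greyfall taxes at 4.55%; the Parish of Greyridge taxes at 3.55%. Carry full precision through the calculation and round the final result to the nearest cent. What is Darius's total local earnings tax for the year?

£2787.44

The Shire of Greyfall, January 1 – July 19, 2004: 201 days → £68000 × 4.55% × 201/366 = £1699.1639
The Parish of Greyridge, July 20 – December 31, 2004: 165 days → £68000 × 3.55% × 165/366 = £1088.2787
Total = £2787.4426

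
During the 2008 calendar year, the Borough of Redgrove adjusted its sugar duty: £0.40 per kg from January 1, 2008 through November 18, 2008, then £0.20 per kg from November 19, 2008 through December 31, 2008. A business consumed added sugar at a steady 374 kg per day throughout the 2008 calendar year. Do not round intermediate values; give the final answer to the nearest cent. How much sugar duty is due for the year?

January 1 – November 18, 2008: 323 days × 374 kg/day = 120,802 kg at £0.40/kg → £48,320.80
November 19 – December 31, 2008: 43 days × 374 kg/day = 16,082 kg at £0.20/kg → £3,216.40

£51,537.20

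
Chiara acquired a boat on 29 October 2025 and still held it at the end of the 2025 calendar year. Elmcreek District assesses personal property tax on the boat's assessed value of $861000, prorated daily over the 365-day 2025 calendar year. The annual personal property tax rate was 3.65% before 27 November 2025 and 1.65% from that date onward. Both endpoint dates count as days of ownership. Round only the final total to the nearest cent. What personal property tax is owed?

$3859.17

29 October – 26 November 2025: 29 days at 3.65% → $861000 × 3.65% × 29/365 = $2496.9000
27 November – 31 December 2025: 35 days at 1.65% → $861000 × 1.65% × 35/365 = $1362.2671
Total = $3859.1671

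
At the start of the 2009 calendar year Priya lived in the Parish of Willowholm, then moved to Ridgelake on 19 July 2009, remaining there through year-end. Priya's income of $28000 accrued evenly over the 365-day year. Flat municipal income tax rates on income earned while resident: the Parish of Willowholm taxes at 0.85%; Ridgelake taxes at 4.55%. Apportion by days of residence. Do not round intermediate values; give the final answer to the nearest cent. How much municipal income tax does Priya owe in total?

$709.17

The Parish of Willowholm, 1 January – 18 July 2009: 199 days → $28000 × 0.85% × 199/365 = $129.7589
Ridgelake, 19 July – 31 December 2009: 166 days → $28000 × 4.55% × 166/365 = $579.4082
Total = $709.1671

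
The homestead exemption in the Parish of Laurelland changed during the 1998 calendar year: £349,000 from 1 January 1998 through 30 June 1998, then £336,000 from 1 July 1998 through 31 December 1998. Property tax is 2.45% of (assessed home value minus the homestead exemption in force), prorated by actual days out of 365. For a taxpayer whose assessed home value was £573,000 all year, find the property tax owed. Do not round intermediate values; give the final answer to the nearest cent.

£5,648.56

1 January – 30 June 1998: 181 days, exemption £349,000 → (£573,000 − £349,000) × 2.45% × 181/365 = £2,721.4466
1 July – 31 December 1998: 184 days, exemption £336,000 → (£573,000 − £336,000) × 2.45% × 184/365 = £2,927.1123
Total = £5,648.5589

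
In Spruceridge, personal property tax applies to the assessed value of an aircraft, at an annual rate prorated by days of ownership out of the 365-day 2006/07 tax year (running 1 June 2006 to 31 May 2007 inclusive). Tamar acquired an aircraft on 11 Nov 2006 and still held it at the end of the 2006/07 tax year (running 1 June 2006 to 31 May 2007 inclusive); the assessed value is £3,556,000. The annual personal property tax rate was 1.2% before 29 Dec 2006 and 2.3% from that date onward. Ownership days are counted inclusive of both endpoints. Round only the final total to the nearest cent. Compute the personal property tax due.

£40,119.47

11 Nov – 28 Dec 2006: 48 days at 1.2% → £3,556,000 × 1.2% × 48/365 = £5,611.6603
29 Dec 2006 – 31 May 2007: 154 days at 2.3% → £3,556,000 × 2.3% × 154/365 = £34,507.8137
Total = £40,119.4740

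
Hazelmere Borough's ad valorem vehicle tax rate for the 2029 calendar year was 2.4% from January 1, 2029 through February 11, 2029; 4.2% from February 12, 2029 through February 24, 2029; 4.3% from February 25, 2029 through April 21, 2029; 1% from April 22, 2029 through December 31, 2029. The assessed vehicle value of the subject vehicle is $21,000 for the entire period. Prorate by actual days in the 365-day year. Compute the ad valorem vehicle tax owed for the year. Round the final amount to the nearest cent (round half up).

$374.09

January 1 – February 11, 2029: 42 days at 2.4% → $21,000 × 2.4% × 42/365 = $57.9945
February 12 – February 24, 2029: 13 days at 4.2% → $21,000 × 4.2% × 13/365 = $31.4137
February 25 – April 21, 2029: 56 days at 4.3% → $21,000 × 4.3% × 56/365 = $138.5425
April 22 – December 31, 2029: 254 days at 1% → $21,000 × 1% × 254/365 = $146.1370
Total = $374.0877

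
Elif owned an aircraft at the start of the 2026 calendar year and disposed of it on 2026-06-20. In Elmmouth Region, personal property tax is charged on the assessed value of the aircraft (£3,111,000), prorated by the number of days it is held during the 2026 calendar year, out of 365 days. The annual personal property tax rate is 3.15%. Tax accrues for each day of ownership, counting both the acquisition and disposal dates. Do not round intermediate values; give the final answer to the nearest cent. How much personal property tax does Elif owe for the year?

£45,910.69

Days held (2026-01-01 to 2026-06-20): 171 out of 365
Tax = £3,111,000 × 3.15% × 171/365 = £45,910.6890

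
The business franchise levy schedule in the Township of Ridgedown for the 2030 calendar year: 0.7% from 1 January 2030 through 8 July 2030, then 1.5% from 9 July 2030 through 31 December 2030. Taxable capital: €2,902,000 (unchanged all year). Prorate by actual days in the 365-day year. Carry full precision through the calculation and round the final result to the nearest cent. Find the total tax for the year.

€31,508.56

1 January – 8 July 2030: 189 days at 0.7% → €2,902,000 × 0.7% × 189/365 = €10,518.7562
9 July – 31 December 2030: 176 days at 1.5% → €2,902,000 × 1.5% × 176/365 = €20,989.8082
Total = €31,508.5644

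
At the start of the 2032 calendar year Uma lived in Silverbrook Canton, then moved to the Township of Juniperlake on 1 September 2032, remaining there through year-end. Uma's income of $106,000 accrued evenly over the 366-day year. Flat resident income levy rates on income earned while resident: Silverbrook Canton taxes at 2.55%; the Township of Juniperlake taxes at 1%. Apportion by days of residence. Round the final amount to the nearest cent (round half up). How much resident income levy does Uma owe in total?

Silverbrook Canton, 1 January – 31 August 2032: 244 days → $106,000 × 2.55% × 244/366 = $1,802.0000
The Township of Juniperlake, 1 September – 31 December 2032: 122 days → $106,000 × 1% × 122/366 = $353.3333
Total = $2,155.3333

$2,155.33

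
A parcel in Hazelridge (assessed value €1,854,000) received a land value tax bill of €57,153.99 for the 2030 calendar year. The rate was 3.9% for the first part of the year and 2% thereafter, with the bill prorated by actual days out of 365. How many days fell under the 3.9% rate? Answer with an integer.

Let d = days at the first rate; then 365 − d days at the second rate.
€1,854,000 × [3.9%·d + 2%·(365−d)] / 365 = €57,153.99
Solving gives d = 208, so the new rate took effect on 28 Jul 2030.

208 days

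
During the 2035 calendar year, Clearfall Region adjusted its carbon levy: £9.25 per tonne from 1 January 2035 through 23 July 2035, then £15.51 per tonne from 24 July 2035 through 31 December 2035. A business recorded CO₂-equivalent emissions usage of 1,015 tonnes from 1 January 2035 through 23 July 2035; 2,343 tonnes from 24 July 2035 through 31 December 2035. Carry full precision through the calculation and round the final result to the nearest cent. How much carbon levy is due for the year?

1 January – 23 July 2035: 1,015 tonnes at £9.25/tonne → £9,388.75
24 July – 31 December 2035: 2,343 tonnes at £15.51/tonne → £36,339.93

£45,728.68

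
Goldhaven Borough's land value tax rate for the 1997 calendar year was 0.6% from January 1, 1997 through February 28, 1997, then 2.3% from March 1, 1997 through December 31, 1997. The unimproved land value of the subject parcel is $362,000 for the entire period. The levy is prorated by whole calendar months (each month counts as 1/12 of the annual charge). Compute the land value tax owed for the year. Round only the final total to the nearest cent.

$7,300.33

January 1 – February 28, 1997: 2 months at 0.6% → $362,000 × 0.6% × 2/12 = $362.0000
March 1 – December 31, 1997: 10 months at 2.3% → $362,000 × 2.3% × 10/12 = $6,938.3333
Total = $7,300.3333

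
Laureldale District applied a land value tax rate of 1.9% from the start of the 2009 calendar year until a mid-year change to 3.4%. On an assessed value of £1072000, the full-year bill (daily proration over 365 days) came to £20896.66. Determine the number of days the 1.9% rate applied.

353 days

Let d = days at the first rate; then 365 − d days at the second rate.
£1072000 × [1.9%·d + 3.4%·(365−d)] / 365 = £20896.66
Solving gives d = 353, so the new rate took effect on December 20, 2009.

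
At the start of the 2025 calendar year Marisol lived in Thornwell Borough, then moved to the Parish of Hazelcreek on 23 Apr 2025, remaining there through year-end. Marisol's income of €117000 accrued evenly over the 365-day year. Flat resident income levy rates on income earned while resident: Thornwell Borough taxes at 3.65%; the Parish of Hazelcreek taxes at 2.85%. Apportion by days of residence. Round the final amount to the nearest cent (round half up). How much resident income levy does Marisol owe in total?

Thornwell Borough, 1 Jan – 22 Apr 2025: 112 days → €117000 × 3.65% × 112/365 = €1310.4000
The Parish of Hazelcreek, 23 Apr – 31 Dec 2025: 253 days → €117000 × 2.85% × 253/365 = €2311.3110
Total = €3621.7110

€3621.71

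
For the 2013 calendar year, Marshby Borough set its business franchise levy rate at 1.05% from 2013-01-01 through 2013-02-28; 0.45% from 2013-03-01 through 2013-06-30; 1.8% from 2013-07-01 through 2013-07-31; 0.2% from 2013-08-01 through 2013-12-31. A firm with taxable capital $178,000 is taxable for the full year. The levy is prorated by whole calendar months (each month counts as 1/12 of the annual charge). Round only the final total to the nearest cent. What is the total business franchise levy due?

$993.83

2013-01-01 to 2013-02-28: 2 months at 1.05% → $178,000 × 1.05% × 2/12 = $311.5000
2013-03-01 to 2013-06-30: 4 months at 0.45% → $178,000 × 0.45% × 4/12 = $267.0000
2013-07-01 to 2013-07-31: 1 month at 1.8% → $178,000 × 1.8% × 1/12 = $267.0000
2013-08-01 to 2013-12-31: 5 months at 0.2% → $178,000 × 0.2% × 5/12 = $148.3333
Total = $993.8333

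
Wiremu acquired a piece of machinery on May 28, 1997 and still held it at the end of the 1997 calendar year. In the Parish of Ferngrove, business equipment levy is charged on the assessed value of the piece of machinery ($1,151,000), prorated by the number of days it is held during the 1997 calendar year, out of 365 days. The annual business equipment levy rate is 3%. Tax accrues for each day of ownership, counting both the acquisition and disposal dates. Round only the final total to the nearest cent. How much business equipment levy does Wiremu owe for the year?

$20,623.40

Days held (May 28 – December 31, 1997): 218 out of 365
Tax = $1,151,000 × 3% × 218/365 = $20,623.3973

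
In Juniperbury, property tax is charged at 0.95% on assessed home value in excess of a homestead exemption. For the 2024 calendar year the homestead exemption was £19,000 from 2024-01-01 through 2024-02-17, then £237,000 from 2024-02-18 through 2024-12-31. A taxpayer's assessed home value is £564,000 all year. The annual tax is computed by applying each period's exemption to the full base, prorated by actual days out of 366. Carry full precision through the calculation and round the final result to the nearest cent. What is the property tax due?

2024-01-01 to 2024-02-17: 48 days, exemption £19,000 → (£564,000 − £19,000) × 0.95% × 48/366 = £679.0164
2024-02-18 to 2024-12-31: 318 days, exemption £237,000 → (£564,000 − £237,000) × 0.95% × 318/366 = £2,699.0902
Total = £3,378.1066

£3,378.11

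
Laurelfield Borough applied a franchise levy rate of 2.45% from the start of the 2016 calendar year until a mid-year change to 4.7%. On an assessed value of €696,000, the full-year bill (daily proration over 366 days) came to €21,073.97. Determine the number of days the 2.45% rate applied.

Let d = days at the first rate; then 366 − d days at the second rate.
€696,000 × [2.45%·d + 4.7%·(366−d)] / 366 = €21,073.97
Solving gives d = 272, so the new rate took effect on September 29, 2016.

272 days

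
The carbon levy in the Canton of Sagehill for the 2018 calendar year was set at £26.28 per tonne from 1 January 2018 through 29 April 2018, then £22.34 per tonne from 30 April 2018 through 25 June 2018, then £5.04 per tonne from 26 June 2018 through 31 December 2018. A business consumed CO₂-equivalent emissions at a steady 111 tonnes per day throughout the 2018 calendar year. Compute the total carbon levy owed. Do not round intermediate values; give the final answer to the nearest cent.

1 January – 29 April 2018: 119 days × 111 tonnes/day = 13,209 tonnes at £26.28/tonne → £347132.52
30 April – 25 June 2018: 57 days × 111 tonnes/day = 6,327 tonnes at £22.34/tonne → £141345.18
26 June – 31 December 2018: 189 days × 111 tonnes/day = 20,979 tonnes at £5.04/tonne → £105734.16

£594211.86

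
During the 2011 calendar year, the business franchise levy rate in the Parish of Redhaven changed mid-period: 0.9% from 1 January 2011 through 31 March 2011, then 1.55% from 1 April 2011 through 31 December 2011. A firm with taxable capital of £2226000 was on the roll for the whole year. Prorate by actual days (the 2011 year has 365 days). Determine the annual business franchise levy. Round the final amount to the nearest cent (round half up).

1 January – 31 March 2011: 90 days at 0.9% → £2226000 × 0.9% × 90/365 = £4939.8904
1 April – 31 December 2011: 275 days at 1.55% → £2226000 × 1.55% × 275/365 = £25995.4110
Total = £30935.3014

£30935.30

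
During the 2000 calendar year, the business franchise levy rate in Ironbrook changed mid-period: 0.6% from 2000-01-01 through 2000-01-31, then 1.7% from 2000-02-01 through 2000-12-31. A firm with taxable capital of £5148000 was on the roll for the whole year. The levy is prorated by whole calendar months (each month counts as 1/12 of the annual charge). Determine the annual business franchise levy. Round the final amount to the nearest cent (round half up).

2000-01-01 to 2000-01-31: 1 month at 0.6% → £5148000 × 0.6% × 1/12 = £2574.0000
2000-02-01 to 2000-12-31: 11 months at 1.7% → £5148000 × 1.7% × 11/12 = £80223.0000
Total = £82797.0000

£82797.00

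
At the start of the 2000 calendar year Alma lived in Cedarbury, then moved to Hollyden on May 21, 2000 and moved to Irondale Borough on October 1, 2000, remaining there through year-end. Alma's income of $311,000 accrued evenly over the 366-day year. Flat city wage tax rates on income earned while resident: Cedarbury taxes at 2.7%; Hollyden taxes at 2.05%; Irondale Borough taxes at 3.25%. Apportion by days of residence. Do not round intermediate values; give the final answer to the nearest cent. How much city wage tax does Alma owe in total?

Cedarbury, January 1 – May 20, 2000: 141 days → $311,000 × 2.7% × 141/366 = $3,234.9098
Hollyden, May 21 – September 30, 2000: 133 days → $311,000 × 2.05% × 133/366 = $2,316.7801
Irondale Borough, October 1 – December 31, 2000: 92 days → $311,000 × 3.25% × 92/366 = $2,540.6831
Total = $8,092.3730

$8,092.37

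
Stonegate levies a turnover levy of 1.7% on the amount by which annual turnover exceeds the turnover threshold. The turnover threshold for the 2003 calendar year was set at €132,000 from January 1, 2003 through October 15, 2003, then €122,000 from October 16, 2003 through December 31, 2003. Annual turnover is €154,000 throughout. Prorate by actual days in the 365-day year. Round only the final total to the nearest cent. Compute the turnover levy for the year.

€409.86

January 1 – October 15, 2003: 288 days, exemption €132,000 → (€154,000 − €132,000) × 1.7% × 288/365 = €295.1014
October 16 – December 31, 2003: 77 days, exemption €122,000 → (€154,000 − €122,000) × 1.7% × 77/365 = €114.7616
Total = €409.8630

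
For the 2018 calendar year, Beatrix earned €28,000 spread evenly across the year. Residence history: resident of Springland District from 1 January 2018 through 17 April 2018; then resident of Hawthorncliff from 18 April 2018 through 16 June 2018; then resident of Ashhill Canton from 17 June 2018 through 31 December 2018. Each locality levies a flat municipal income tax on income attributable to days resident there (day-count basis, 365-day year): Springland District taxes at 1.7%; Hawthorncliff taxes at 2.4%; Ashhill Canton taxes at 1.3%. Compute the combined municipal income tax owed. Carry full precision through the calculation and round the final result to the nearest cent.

Springland District, 1 January – 17 April 2018: 107 days → €28,000 × 1.7% × 107/365 = €139.5397
Hawthorncliff, 18 April – 16 June 2018: 60 days → €28,000 × 2.4% × 60/365 = €110.4658
Ashhill Canton, 17 June – 31 December 2018: 198 days → €28,000 × 1.3% × 198/365 = €197.4575
Total = €447.4630

€447.46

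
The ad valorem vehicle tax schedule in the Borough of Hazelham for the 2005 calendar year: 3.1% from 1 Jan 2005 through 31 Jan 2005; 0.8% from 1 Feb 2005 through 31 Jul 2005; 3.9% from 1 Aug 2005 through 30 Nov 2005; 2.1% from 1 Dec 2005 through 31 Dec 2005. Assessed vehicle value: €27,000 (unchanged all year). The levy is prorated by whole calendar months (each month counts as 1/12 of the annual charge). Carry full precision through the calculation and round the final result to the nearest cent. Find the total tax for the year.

1 Jan – 31 Jan 2005: 1 month at 3.1% → €27,000 × 3.1% × 1/12 = €69.7500
1 Feb – 31 Jul 2005: 6 months at 0.8% → €27,000 × 0.8% × 6/12 = €108.0000
1 Aug – 30 Nov 2005: 4 months at 3.9% → €27,000 × 3.9% × 4/12 = €351.0000
1 Dec – 31 Dec 2005: 1 month at 2.1% → €27,000 × 2.1% × 1/12 = €47.2500
Total = €576.0000

€576.00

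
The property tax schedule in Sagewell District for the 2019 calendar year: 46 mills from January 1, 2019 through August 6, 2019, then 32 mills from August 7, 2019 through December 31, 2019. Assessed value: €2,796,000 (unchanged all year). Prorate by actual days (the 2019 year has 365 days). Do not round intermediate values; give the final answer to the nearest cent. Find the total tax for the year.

January 1 – August 6, 2019: 218 days at 46 mills → €2,796,000 × 4.6% × 218/365 = €76,817.2274
August 7 – December 31, 2019: 147 days at 32 mills → €2,796,000 × 3.2% × 147/365 = €36,033.9288
Total = €112,851.1562

€112,851.16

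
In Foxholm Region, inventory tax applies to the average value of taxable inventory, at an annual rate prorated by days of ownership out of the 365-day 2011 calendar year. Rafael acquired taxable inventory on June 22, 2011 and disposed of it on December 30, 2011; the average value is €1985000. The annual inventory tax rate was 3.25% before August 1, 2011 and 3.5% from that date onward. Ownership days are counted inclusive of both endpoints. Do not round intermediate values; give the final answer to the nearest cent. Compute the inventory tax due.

June 22 – July 31, 2011: 40 days at 3.25% → €1985000 × 3.25% × 40/365 = €7069.8630
August 1 – December 30, 2011: 152 days at 3.5% → €1985000 × 3.5% × 152/365 = €28932.0548
Total = €36001.9178

€36001.92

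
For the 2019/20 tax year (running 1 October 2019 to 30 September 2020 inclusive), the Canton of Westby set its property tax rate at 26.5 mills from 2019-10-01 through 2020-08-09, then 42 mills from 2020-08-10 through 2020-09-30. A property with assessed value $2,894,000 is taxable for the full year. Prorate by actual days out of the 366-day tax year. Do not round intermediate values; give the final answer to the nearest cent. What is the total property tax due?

$83,064.13

2019-10-01 to 2020-08-09: 314 days at 26.5 mills → $2,894,000 × 2.65% × 314/366 = $65,795.0109
2020-08-10 to 2020-09-30: 52 days at 42 mills → $2,894,000 × 4.2% × 52/366 = $17,269.1148
Total = $83,064.1257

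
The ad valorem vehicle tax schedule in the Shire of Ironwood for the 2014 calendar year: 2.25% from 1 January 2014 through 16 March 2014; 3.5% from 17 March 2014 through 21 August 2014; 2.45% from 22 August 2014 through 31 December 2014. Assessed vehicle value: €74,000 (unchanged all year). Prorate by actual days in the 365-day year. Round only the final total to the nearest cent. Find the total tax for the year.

€2,118.93

1 January – 16 March 2014: 75 days at 2.25% → €74,000 × 2.25% × 75/365 = €342.1233
17 March – 21 August 2014: 158 days at 3.5% → €74,000 × 3.5% × 158/365 = €1,121.1507
22 August – 31 December 2014: 132 days at 2.45% → €74,000 × 2.45% × 132/365 = €655.6603
Total = €2,118.9342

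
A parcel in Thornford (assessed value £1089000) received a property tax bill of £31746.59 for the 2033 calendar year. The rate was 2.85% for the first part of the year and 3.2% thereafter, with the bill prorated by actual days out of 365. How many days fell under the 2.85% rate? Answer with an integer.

Let d = days at the first rate; then 365 − d days at the second rate.
£1089000 × [2.85%·d + 3.2%·(365−d)] / 365 = £31746.59
Solving gives d = 297, so the new rate took effect on 25 Oct 2033.

297 days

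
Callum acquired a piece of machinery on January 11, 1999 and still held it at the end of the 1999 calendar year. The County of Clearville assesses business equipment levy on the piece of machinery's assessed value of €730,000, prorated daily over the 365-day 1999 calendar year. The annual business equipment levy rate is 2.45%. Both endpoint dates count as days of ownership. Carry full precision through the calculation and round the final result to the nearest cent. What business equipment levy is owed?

Days held (January 11 – December 31, 1999): 355 out of 365
Tax = €730,000 × 2.45% × 355/365 = €17,395.0000

€17,395.00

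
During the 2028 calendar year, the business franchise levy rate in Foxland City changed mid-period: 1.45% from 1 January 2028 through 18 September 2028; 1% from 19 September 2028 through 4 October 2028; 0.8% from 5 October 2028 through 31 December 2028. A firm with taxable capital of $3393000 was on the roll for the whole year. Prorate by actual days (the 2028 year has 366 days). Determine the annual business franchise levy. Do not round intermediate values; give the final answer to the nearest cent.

$43228.30

1 January – 18 September 2028: 262 days at 1.45% → $3393000 × 1.45% × 262/366 = $35218.5984
19 September – 4 October 2028: 16 days at 1% → $3393000 × 1% × 16/366 = $1483.2787
5 October – 31 December 2028: 88 days at 0.8% → $3393000 × 0.8% × 88/366 = $6526.4262
Total = $43228.3033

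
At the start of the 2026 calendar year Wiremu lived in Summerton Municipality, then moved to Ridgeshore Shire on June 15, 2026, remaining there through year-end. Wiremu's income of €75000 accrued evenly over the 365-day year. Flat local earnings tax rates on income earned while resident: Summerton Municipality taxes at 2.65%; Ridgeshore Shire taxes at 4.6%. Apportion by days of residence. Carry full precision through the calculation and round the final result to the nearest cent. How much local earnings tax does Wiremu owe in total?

€2788.87

Summerton Municipality, January 1 – June 14, 2026: 165 days → €75000 × 2.65% × 165/365 = €898.4589
Ridgeshore Shire, June 15 – December 31, 2026: 200 days → €75000 × 4.6% × 200/365 = €1890.4110
Total = €2788.8699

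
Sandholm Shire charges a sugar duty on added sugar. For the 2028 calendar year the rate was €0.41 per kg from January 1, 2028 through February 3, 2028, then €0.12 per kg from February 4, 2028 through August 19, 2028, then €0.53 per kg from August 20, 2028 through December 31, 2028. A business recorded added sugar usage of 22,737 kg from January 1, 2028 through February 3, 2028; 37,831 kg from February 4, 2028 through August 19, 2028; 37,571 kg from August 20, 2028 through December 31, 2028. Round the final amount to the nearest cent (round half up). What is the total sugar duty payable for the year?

€33,774.52

January 1 – February 3, 2028: 22,737 kg at €0.41/kg → €9,322.17
February 4 – August 19, 2028: 37,831 kg at €0.12/kg → €4,539.72
August 20 – December 31, 2028: 37,571 kg at €0.53/kg → €19,912.63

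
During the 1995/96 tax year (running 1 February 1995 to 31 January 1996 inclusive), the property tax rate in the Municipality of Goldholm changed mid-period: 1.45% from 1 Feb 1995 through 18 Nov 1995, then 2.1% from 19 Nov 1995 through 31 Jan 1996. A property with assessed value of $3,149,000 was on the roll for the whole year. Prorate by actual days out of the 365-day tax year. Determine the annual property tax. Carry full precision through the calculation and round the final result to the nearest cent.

1 Feb – 18 Nov 1995: 291 days at 1.45% → $3,149,000 × 1.45% × 291/365 = $36,403.3027
19 Nov 1995 – 31 Jan 1996: 74 days at 2.1% → $3,149,000 × 2.1% × 74/365 = $13,406.9753
Total = $49,810.2781

$49,810.28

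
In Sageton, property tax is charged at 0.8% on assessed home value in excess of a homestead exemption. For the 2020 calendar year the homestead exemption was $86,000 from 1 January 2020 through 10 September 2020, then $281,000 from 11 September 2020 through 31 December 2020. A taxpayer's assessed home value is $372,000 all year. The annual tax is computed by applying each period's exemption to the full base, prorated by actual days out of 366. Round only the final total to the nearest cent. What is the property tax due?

$1,810.62

1 January – 10 September 2020: 254 days, exemption $86,000 → ($372,000 − $86,000) × 0.8% × 254/366 = $1,587.8470
11 September – 31 December 2020: 112 days, exemption $281,000 → ($372,000 − $281,000) × 0.8% × 112/366 = $222.7760
Total = $1,810.6230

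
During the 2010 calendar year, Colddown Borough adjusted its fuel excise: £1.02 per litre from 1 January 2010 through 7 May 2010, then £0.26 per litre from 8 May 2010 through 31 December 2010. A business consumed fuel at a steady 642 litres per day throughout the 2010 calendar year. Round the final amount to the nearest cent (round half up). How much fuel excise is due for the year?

£122,891.64

1 January – 7 May 2010: 127 days × 642 litres/day = 81,534 litres at £1.02/litre → £83,164.68
8 May – 31 December 2010: 238 days × 642 litres/day = 152,796 litres at £0.26/litre → £39,726.96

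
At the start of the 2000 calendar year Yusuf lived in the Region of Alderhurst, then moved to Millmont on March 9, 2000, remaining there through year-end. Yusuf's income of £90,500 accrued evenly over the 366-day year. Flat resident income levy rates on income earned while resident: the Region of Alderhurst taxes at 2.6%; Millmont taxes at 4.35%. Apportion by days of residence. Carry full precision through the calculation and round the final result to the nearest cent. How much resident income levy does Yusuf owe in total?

The Region of Alderhurst, January 1 – March 8, 2000: 68 days → £90,500 × 2.6% × 68/366 = £437.1694
Millmont, March 9 – December 31, 2000: 298 days → £90,500 × 4.35% × 298/366 = £3,205.3320
Total = £3,642.5014

£3,642.50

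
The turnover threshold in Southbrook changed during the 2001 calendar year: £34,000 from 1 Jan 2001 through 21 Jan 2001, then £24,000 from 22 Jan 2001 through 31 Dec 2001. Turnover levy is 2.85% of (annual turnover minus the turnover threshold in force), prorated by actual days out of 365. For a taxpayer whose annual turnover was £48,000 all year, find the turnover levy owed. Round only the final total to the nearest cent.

£667.60

1 Jan – 21 Jan 2001: 21 days, exemption £34,000 → (£48,000 − £34,000) × 2.85% × 21/365 = £22.9562
22 Jan – 31 Dec 2001: 344 days, exemption £24,000 → (£48,000 − £24,000) × 2.85% × 344/365 = £644.6466
Total = £667.6027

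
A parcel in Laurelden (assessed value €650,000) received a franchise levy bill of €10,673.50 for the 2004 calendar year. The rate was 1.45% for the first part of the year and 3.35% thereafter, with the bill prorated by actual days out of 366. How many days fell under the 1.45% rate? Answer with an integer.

329 days

Let d = days at the first rate; then 366 − d days at the second rate.
€650,000 × [1.45%·d + 3.35%·(366−d)] / 366 = €10,673.50
Solving gives d = 329, so the new rate took effect on 25 Nov 2004.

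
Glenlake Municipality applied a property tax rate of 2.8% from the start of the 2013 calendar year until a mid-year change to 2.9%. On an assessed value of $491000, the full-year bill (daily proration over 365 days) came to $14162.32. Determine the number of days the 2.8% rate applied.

Let d = days at the first rate; then 365 − d days at the second rate.
$491000 × [2.8%·d + 2.9%·(365−d)] / 365 = $14162.32
Solving gives d = 57, so the new rate took effect on 27 Feb 2013.

57 days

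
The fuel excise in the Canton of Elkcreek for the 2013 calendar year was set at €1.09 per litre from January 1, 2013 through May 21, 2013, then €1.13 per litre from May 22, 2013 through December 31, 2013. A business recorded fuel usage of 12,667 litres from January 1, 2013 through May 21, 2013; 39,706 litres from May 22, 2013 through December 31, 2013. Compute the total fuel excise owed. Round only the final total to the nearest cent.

€58674.81

January 1 – May 21, 2013: 12,667 litres at €1.09/litre → €13807.03
May 22 – December 31, 2013: 39,706 litres at €1.13/litre → €44867.78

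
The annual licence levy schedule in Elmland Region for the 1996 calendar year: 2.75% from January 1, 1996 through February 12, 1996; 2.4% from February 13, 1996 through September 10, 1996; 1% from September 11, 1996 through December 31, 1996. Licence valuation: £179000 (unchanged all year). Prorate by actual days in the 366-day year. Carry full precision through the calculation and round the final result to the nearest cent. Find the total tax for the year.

January 1 – February 12, 1996: 43 days at 2.75% → £179000 × 2.75% × 43/366 = £578.3265
February 13 – September 10, 1996: 211 days at 2.4% → £179000 × 2.4% × 211/366 = £2476.6557
September 11 – December 31, 1996: 112 days at 1% → £179000 × 1% × 112/366 = £547.7596
Total = £3602.7418

£3602.74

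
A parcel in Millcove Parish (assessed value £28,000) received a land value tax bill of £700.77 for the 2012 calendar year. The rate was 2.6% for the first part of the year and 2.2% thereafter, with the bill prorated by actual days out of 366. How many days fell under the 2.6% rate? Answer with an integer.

Let d = days at the first rate; then 366 − d days at the second rate.
£28,000 × [2.6%·d + 2.2%·(366−d)] / 366 = £700.77
Solving gives d = 277, so the new rate took effect on October 4, 2012.

277 days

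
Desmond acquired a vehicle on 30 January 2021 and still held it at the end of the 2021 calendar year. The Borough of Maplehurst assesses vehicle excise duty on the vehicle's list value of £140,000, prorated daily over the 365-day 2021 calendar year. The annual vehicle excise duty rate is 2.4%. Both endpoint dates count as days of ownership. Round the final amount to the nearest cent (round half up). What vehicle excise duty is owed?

£3,093.04

Days held (30 January – 31 December 2021): 336 out of 365
Tax = £140,000 × 2.4% × 336/365 = £3,093.0411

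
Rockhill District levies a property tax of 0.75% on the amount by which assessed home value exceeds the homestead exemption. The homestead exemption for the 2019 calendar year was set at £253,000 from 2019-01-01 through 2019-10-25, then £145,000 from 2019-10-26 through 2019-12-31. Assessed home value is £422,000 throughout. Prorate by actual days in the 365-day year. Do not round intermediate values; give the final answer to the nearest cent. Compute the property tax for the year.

£1,416.18

2019-01-01 to 2019-10-25: 298 days, exemption £253,000 → (£422,000 − £253,000) × 0.75% × 298/365 = £1,034.8356
2019-10-26 to 2019-12-31: 67 days, exemption £145,000 → (£422,000 − £145,000) × 0.75% × 67/365 = £381.3493
Total = £1,416.1849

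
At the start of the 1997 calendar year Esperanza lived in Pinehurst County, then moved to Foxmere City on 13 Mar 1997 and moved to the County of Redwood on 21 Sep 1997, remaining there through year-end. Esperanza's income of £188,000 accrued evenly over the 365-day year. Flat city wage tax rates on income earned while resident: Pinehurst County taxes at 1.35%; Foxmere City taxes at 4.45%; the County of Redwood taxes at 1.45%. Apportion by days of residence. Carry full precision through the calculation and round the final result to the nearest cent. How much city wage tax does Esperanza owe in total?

£5,656.22

Pinehurst County, 1 Jan – 12 Mar 1997: 71 days → £188,000 × 1.35% × 71/365 = £493.6932
Foxmere City, 13 Mar – 20 Sep 1997: 192 days → £188,000 × 4.45% × 192/365 = £4,400.7452
The County of Redwood, 21 Sep – 31 Dec 1997: 102 days → £188,000 × 1.45% × 102/365 = £761.7863
Total = £5,656.2247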